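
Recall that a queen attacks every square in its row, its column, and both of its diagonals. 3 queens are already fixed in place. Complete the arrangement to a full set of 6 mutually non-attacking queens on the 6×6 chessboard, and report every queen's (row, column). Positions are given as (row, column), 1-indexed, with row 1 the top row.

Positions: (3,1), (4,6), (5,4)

(1,5) (2,3) (3,1) (4,6) (5,4) (6,2)

Row 1: attacked by (3,1)→{1,3}; (4,6)→{3,6}; (5,4)→{4}. Safe: 2, 5. Place at column 5.
Row 2: attacked by (1,5)→{4,5,6}; (3,1)→{1,2}; (4,6)→{4,6}; (5,4)→{1,4}. Safe: 3. Place at column 3.
Row 6: attacked by (1,5)→{5}; (2,3)→{3}; (3,1)→{1,4}; (4,6)→{4,6}; (5,4)→{3,4,5}. Safe: 2. Place at column 2.
Columns [5, 3, 1, 6, 4, 2], r−c [-4, -1, 2, -2, 1, 4], r+c [6, 5, 4, 10, 9, 8] are all distinct, so no two queens attack.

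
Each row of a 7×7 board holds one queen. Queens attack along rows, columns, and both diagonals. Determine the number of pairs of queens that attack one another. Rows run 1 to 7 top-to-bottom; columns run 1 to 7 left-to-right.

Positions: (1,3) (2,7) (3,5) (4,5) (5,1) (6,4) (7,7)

Same column: (2,7)–(7,7) (column 7); (3,5)–(4,5) (column 5).
Same diagonal: (1,3)–(3,5) (|1−3| = |3−5| = 2); (2,7)–(4,5) (|2−4| = |7−5| = 2).
Total attacking pairs: 4.

4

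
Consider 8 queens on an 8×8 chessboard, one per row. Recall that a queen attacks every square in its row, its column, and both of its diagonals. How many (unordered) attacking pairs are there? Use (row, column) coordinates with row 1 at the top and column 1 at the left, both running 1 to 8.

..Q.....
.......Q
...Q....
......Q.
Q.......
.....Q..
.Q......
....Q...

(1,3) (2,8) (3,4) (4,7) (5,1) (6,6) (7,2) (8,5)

All columns are distinct and no two queens satisfy |Δrow| = |Δcol|, so no pair attacks.

0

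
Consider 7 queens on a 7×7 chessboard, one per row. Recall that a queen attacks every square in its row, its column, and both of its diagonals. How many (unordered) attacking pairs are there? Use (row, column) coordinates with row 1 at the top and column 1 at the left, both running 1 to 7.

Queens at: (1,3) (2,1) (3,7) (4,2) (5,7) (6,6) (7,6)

5

Same column: (3,7)–(5,7) (column 7); (6,6)–(7,6) (column 6).
Same diagonal: (1,3)–(5,7) (|1−5| = |3−7| = 4); (2,1)–(7,6) (|2−7| = |1−6| = 5); (5,7)–(6,6) (|5−6| = |7−6| = 1).
Total attacking pairs: 5.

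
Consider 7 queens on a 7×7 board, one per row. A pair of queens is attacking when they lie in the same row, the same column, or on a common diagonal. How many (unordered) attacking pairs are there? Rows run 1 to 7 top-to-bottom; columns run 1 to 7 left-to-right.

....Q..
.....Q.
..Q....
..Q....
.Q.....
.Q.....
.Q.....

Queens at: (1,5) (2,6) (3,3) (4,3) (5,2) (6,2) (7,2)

Same column: (3,3)–(4,3) (column 3); (5,2)–(6,2) (column 2); (5,2)–(7,2) (column 2); (6,2)–(7,2) (column 2).
Same diagonal: (1,5)–(2,6) (|1−2| = |5−6| = 1); (1,5)–(3,3) (|1−3| = |5−3| = 2); (2,6)–(6,2) (|2−6| = |6−2| = 4); (4,3)–(5,2) (|4−5| = |3−2| = 1).
Total attacking pairs: 8.

8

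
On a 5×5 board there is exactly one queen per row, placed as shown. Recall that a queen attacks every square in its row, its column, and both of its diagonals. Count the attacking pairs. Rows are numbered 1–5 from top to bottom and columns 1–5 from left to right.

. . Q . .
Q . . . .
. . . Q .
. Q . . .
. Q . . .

2

Same column: (4,2)–(5,2) (column 2).
Same diagonal: (3,4)–(5,2) (|3−5| = |4−2| = 2).
Total attacking pairs: 2.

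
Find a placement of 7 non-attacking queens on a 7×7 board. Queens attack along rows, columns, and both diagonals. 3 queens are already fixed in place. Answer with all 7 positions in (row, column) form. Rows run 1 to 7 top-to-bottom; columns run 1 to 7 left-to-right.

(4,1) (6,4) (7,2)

Row 1: attacked by (4,1)→{1,4}; (6,4)→{4}; (7,2)→{2}. Safe: 3, 5, 6, 7. Place at column 7.
Row 2: attacked by (1,7)→{6,7}; (4,1)→{1,3}; (6,4)→{4}; (7,2)→{2,7}. Safe: 5. Place at column 5.
Row 3: attacked by (1,7)→{5,7}; (2,5)→{4,5,6}; (4,1)→{1,2}; (6,4)→{1,4,7}; (7,2)→{2,6}. Safe: 3. Place at column 3.
Row 5: attacked by (1,7)→{3,7}; (2,5)→{2,5}; (3,3)→{1,3,5}; (4,1)→{1,2}; (6,4)→{3,4,5}; (7,2)→{2,4}. Safe: 6. Place at column 6.
Columns [7, 5, 3, 1, 6, 4, 2], r−c [-6, -3, 0, 3, -1, 2, 5], r+c [8, 7, 6, 5, 11, 10, 9] are all distinct, so no two queens attack.

(1,7) (2,5) (3,3) (4,1) (5,6) (6,4) (7,2)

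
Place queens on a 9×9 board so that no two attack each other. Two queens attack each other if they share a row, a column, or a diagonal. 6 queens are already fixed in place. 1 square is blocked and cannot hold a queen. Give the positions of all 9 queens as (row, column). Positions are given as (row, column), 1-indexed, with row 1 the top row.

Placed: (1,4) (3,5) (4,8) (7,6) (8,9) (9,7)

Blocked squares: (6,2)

(1,4) (2,2) (3,5) (4,8) (5,1) (6,3) (7,6) (8,9) (9,7)

Row 2: attacked by (1,4)→{3,4,5}; (3,5)→{4,5,6}; (4,8)→{6,8}; (7,6)→{1,6}; (8,9)→{3,9}; (9,7)→{7}. Safe: 2. Place at column 2.
Row 5: attacked by (1,4)→{4,8}; (2,2)→{2,5}; (3,5)→{3,5,7}; (4,8)→{7,8,9}; (7,6)→{4,6,8}; (8,9)→{6,9}; (9,7)→{3,7}. Safe: 1. Place at column 1.
Row 6: attacked by (1,4)→{4,9}; (2,2)→{2,6}; (3,5)→{2,5,8}; (4,8)→{6,8}; (5,1)→{1,2}; (7,6)→{5,6,7}; (8,9)→{7,9}; (9,7)→{4,7}. Blocked: 2. Safe: 3. Place at column 3.
Columns [4, 2, 5, 8, 1, 3, 6, 9, 7], r−c [-3, 0, -2, -4, 4, 3, 1, -1, 2], r+c [5, 4, 8, 12, 6, 9, 13, 17, 16] are all distinct, so no two queens attack.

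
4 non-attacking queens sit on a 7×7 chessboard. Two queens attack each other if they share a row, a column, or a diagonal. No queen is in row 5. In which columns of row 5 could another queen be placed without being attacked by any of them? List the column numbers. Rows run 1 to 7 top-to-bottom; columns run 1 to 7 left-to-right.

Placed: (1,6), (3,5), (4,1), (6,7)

columns 4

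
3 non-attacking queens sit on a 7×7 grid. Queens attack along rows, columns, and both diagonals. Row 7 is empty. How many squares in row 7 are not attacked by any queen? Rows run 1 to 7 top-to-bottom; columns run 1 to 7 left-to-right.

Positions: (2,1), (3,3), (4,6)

3

(2,1) attacks row 7 at column 1 and diagonals 6.
(3,3) attacks row 7 at column 3 and diagonals 7.
(4,6) attacks row 7 at column 6 and diagonals 3.
Attacked columns: {1, 3, 6, 7}. Safe: {2, 4, 5}.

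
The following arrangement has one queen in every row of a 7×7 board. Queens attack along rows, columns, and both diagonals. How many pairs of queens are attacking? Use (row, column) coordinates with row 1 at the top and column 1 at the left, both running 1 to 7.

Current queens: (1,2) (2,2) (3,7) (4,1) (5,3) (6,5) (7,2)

Same column: (1,2)–(2,2) (column 2); (1,2)–(7,2) (column 2); (2,2)–(7,2) (column 2).
Total attacking pairs: 3.

3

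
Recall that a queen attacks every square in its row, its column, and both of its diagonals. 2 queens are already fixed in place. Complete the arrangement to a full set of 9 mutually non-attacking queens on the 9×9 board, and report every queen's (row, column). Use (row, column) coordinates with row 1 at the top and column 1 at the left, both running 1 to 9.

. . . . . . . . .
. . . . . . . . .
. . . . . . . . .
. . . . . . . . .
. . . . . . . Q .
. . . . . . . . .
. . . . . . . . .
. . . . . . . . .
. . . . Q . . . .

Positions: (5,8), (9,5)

Row 1: attacked by (5,8)→{4,8}; (9,5)→{5}. Safe: 1, 2, 3, 6, 7, 9. Place at column 9.
Row 2: attacked by (1,9)→{8,9}; (5,8)→{5,8}; (9,5)→{5}. Safe: 1, 2, 3, 4, 6, 7. Place at column 7.
Row 3: attacked by (1,9)→{7,9}; (2,7)→{6,7,8}; (5,8)→{6,8}; (9,5)→{5}. Safe: 1, 2, 3, 4. Place at column 4.
Row 4: attacked by (1,9)→{6,9}; (2,7)→{5,7,9}; (3,4)→{3,4,5}; (5,8)→{7,8,9}; (9,5)→{5}. Safe: 1, 2. Place at column 2.
Row 6: attacked by (1,9)→{4,9}; (2,7)→{3,7}; (3,4)→{1,4,7}; (4,2)→{2,4}; (5,8)→{7,8,9}; (9,5)→{2,5,8}. Safe: 6. Place at column 6.
Row 7: attacked by (1,9)→{3,9}; (2,7)→{2,7}; (3,4)→{4,8}; (4,2)→{2,5}; (5,8)→{6,8}; (6,6)→{5,6,7}; (9,5)→{3,5,7}. Safe: 1. Place at column 1.
Row 8: attacked by (1,9)→{2,9}; (2,7)→{1,7}; (3,4)→{4,9}; (4,2)→{2,6}; (5,8)→{5,8}; (6,6)→{4,6,8}; (7,1)→{1,2}; (9,5)→{4,5,6}. Safe: 3. Place at column 3.
Columns [9, 7, 4, 2, 8, 6, 1, 3, 5], r−c [-8, -5, -1, 2, -3, 0, 6, 5, 4], r+c [10, 9, 7, 6, 13, 12, 8, 11, 14] are all distinct, so no two queens attack.

(1,9) (2,7) (3,4) (4,2) (5,8) (6,6) (7,1) (8,3) (9,5)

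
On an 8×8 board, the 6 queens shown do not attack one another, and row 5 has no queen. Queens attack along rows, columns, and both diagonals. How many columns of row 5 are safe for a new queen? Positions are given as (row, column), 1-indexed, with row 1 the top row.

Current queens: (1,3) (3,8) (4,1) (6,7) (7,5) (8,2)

1

(1,3) attacks row 5 at column 3 and diagonals 7.
(3,8) attacks row 5 at column 8 and diagonals 6.
(4,1) attacks row 5 at column 1 and diagonals 2.
(6,7) attacks row 5 at column 7 and diagonals 6, 8.
(7,5) attacks row 5 at column 5 and diagonals 3, 7.
(8,2) attacks row 5 at column 2 and diagonals 5.
Attacked columns: {1, 2, 3, 5, 6, 7, 8}. Safe: {4}.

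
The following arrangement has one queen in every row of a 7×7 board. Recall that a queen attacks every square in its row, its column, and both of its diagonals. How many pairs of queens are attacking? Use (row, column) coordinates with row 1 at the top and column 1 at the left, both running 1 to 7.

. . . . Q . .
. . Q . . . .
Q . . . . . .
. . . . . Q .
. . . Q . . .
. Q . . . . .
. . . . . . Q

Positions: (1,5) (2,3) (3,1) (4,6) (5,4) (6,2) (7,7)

0

All columns are distinct and no two queens satisfy |Δrow| = |Δcol|, so no pair attacks.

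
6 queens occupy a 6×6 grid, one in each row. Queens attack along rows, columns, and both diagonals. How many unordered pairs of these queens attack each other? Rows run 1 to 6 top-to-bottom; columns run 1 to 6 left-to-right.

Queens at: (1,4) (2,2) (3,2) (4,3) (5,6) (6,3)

4

Same column: (2,2)–(3,2) (column 2); (4,3)–(6,3) (column 3).
Same diagonal: (1,4)–(3,2) (|1−3| = |4−2| = 2); (3,2)–(4,3) (|3−4| = |2−3| = 1).
Total attacking pairs: 4.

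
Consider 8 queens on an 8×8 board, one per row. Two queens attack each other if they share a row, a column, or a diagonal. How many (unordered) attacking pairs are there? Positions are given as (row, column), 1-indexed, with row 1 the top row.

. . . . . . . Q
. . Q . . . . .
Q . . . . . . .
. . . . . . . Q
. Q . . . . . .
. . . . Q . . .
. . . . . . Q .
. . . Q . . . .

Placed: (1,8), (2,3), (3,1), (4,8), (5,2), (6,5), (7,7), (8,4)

2

Same column: (1,8)–(4,8) (column 8).
Same diagonal: (4,8)–(8,4) (|4−8| = |8−4| = 4).
Total attacking pairs: 2.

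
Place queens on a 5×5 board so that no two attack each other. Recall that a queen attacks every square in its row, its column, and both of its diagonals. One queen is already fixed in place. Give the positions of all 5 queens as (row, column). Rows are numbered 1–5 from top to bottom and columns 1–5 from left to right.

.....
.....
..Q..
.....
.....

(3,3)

(1,4) (2,1) (3,3) (4,5) (5,2)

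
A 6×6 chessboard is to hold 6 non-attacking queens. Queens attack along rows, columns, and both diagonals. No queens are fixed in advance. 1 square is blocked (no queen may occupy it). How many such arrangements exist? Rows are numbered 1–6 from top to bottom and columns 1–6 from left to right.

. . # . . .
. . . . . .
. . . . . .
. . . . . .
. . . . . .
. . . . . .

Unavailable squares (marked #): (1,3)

Branch on row 1: col 1 → 0; col 2 → 1; col 4 → 1; col 5 → 1; col 6 → 0.
Sum: 0 + 1 + 1 + 1 + 0 = 3.

3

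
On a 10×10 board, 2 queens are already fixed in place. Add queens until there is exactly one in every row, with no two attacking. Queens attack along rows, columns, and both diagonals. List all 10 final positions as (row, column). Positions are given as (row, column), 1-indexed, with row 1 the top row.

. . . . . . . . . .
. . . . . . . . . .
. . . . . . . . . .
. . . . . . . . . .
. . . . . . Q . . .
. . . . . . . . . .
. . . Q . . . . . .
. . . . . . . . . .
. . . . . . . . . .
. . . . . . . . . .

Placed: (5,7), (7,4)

(1,1) (2,3) (3,6) (4,9) (5,7) (6,10) (7,4) (8,2) (9,5) (10,8)

Row 1: attacked by (5,7)→{3,7}; (7,4)→{4,10}. Safe: 1, 2, 5, 6, 8, 9. Place at column 1.
Row 2: attacked by (1,1)→{1,2}; (5,7)→{4,7,10}; (7,4)→{4,9}. Safe: 3, 5, 6, 8. Place at column 3.
Row 3: attacked by (1,1)→{1,3}; (2,3)→{2,3,4}; (5,7)→{5,7,9}; (7,4)→{4,8}. Safe: 6, 10. Place at column 6.
Row 4: attacked by (1,1)→{1,4}; (2,3)→{1,3,5}; (3,6)→{5,6,7}; (5,7)→{6,7,8}; (7,4)→{1,4,7}. Safe: 2, 9, 10. Place at column 9.
Row 6: attacked by (1,1)→{1,6}; (2,3)→{3,7}; (3,6)→{3,6,9}; (4,9)→{7,9}; (5,7)→{6,7,8}; (7,4)→{3,4,5}. Safe: 2, 10. Place at column 10.
Row 8: attacked by (1,1)→{1,8}; (2,3)→{3,9}; (3,6)→{1,6}; (4,9)→{5,9}; (5,7)→{4,7,10}; (6,10)→{8,10}; (7,4)→{3,4,5}. Safe: 2. Place at column 2.
Row 9: attacked by (1,1)→{1,9}; (2,3)→{3,10}; (3,6)→{6}; (4,9)→{4,9}; (5,7)→{3,7}; (6,10)→{7,10}; (7,4)→{2,4,6}; (8,2)→{1,2,3}. Safe: 5, 8. Place at column 5.
Row 10: attacked by (1,1)→{1,10}; (2,3)→{3}; (3,6)→{6}; (4,9)→{3,9}; (5,7)→{2,7}; (6,10)→{6,10}; (7,4)→{1,4,7}; (8,2)→{2,4}; (9,5)→{4,5,6}. Safe: 8. Place at column 8.
Columns [1, 3, 6, 9, 7, 10, 4, 2, 5, 8], r−c [0, -1, -3, -5, -2, -4, 3, 6, 4, 2], r+c [2, 5, 9, 13, 12, 16, 11, 10, 14, 18] are all distinct, so no two queens attack.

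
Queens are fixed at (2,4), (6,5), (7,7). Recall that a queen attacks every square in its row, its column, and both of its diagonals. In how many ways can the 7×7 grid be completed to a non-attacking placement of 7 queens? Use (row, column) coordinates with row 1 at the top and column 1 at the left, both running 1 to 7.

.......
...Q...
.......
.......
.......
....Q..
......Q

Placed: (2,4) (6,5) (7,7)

Branch on row 1: col 2 → 1; col 6 → 0.
Sum: 1 + 0 = 1.

1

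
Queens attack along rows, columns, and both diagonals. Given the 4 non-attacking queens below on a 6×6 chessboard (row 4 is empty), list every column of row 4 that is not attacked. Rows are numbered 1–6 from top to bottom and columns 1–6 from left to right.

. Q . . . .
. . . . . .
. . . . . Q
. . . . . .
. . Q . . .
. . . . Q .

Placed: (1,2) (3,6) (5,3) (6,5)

(1,2) attacks row 4 at column 2 and diagonals 5.
(3,6) attacks row 4 at column 6 and diagonals 5.
(5,3) attacks row 4 at column 3 and diagonals 2, 4.
(6,5) attacks row 4 at column 5 and diagonals 3.
Attacked columns: {2, 3, 4, 5, 6}. Safe: {1}.

columns 1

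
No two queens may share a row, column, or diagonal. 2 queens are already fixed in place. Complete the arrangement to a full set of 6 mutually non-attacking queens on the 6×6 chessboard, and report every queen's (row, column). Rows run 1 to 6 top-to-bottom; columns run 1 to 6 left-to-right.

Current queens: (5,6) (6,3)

(1,4) (2,1) (3,5) (4,2) (5,6) (6,3)

Row 1: attacked by (5,6)→{2,6}; (6,3)→{3}. Safe: 1, 4, 5. Place at column 4.
Row 2: attacked by (1,4)→{3,4,5}; (5,6)→{3,6}; (6,3)→{3}. Safe: 1, 2. Place at column 1.
Row 3: attacked by (1,4)→{2,4,6}; (2,1)→{1,2}; (5,6)→{4,6}; (6,3)→{3,6}. Safe: 5. Place at column 5.
Row 4: attacked by (1,4)→{1,4}; (2,1)→{1,3}; (3,5)→{4,5,6}; (5,6)→{5,6}; (6,3)→{1,3,5}. Safe: 2. Place at column 2.
Columns [4, 1, 5, 2, 6, 3], r−c [-3, 1, -2, 2, -1, 3], r+c [5, 3, 8, 6, 11, 9] are all distinct, so no two queens attack.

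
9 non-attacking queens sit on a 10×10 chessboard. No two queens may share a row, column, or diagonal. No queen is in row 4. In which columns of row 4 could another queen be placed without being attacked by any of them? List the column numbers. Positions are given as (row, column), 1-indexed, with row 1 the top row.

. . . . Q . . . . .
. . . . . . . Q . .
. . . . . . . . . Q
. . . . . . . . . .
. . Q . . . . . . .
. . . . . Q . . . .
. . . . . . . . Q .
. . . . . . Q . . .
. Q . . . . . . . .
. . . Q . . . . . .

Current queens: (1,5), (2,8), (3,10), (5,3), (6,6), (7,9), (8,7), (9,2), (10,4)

(1,5) attacks row 4 at column 5 and diagonals 2, 8.
(2,8) attacks row 4 at column 8 and diagonals 6, 10.
(3,10) attacks row 4 at column 10 and diagonals 9.
(5,3) attacks row 4 at column 3 and diagonals 2, 4.
(6,6) attacks row 4 at column 6 and diagonals 4, 8.
(7,9) attacks row 4 at column 9 and diagonals 6.
(8,7) attacks row 4 at column 7 and diagonals 3.
(9,2) attacks row 4 at column 2 and diagonals 7.
(10,4) attacks row 4 at column 4 and diagonals 10.
Attacked columns: {2, 3, 4, 5, 6, 7, 8, 9, 10}. Safe: {1}.

columns 1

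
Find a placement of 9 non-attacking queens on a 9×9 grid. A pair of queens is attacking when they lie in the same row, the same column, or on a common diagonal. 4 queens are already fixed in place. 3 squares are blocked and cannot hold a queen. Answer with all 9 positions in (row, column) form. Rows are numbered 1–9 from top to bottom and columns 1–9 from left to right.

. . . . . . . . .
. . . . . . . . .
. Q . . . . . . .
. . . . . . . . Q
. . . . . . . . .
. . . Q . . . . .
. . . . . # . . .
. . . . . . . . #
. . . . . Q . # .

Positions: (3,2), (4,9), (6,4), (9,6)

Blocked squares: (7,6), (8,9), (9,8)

Row 1: attacked by (3,2)→{2,4}; (4,9)→{6,9}; (6,4)→{4,9}; (9,6)→{6}. Safe: 1, 3, 5, 7, 8. Place at column 8.
Row 2: attacked by (1,8)→{7,8,9}; (3,2)→{1,2,3}; (4,9)→{7,9}; (6,4)→{4,8}; (9,6)→{6}. Safe: 5. Place at column 5.
Row 5: attacked by (1,8)→{4,8}; (2,5)→{2,5,8}; (3,2)→{2,4}; (4,9)→{8,9}; (6,4)→{3,4,5}; (9,6)→{2,6}. Safe: 1, 7. Place at column 7.
Row 7: attacked by (1,8)→{2,8}; (2,5)→{5}; (3,2)→{2,6}; (4,9)→{6,9}; (5,7)→{5,7,9}; (6,4)→{3,4,5}; (9,6)→{4,6,8}. Blocked: 6. Safe: 1. Place at column 1.
Row 8: attacked by (1,8)→{1,8}; (2,5)→{5}; (3,2)→{2,7}; (4,9)→{5,9}; (5,7)→{4,7}; (6,4)→{2,4,6}; (7,1)→{1,2}; (9,6)→{5,6,7}. Blocked: 9. Safe: 3. Place at column 3.
Columns [8, 5, 2, 9, 7, 4, 1, 3, 6], r−c [-7, -3, 1, -5, -2, 2, 6, 5, 3], r+c [9, 7, 5, 13, 12, 10, 8, 11, 15] are all distinct, so no two queens attack.

(1,8) (2,5) (3,2) (4,9) (5,7) (6,4) (7,1) (8,3) (9,6)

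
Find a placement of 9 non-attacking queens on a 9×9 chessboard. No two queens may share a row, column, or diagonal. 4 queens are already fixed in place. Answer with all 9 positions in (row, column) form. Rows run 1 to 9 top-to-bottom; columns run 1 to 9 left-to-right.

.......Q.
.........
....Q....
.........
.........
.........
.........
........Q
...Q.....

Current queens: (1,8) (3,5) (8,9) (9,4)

(1,8) (2,1) (3,5) (4,7) (5,2) (6,6) (7,3) (8,9) (9,4)

Row 2: attacked by (1,8)→{7,8,9}; (3,5)→{4,5,6}; (8,9)→{3,9}; (9,4)→{4}. Safe: 1, 2. Place at column 1.
Row 4: attacked by (1,8)→{5,8}; (2,1)→{1,3}; (3,5)→{4,5,6}; (8,9)→{5,9}; (9,4)→{4,9}. Safe: 2, 7. Place at column 7.
Row 5: attacked by (1,8)→{4,8}; (2,1)→{1,4}; (3,5)→{3,5,7}; (4,7)→{6,7,8}; (8,9)→{6,9}; (9,4)→{4,8}. Safe: 2. Place at column 2.
Row 6: attacked by (1,8)→{3,8}; (2,1)→{1,5}; (3,5)→{2,5,8}; (4,7)→{5,7,9}; (5,2)→{1,2,3}; (8,9)→{7,9}; (9,4)→{1,4,7}. Safe: 6. Place at column 6.
Row 7: attacked by (1,8)→{2,8}; (2,1)→{1,6}; (3,5)→{1,5,9}; (4,7)→{4,7}; (5,2)→{2,4}; (6,6)→{5,6,7}; (8,9)→{8,9}; (9,4)→{2,4,6}. Safe: 3. Place at column 3.
Columns [8, 1, 5, 7, 2, 6, 3, 9, 4], r−c [-7, 1, -2, -3, 3, 0, 4, -1, 5], r+c [9, 3, 8, 11, 7, 12, 10, 17, 13] are all distinct, so no two queens attack.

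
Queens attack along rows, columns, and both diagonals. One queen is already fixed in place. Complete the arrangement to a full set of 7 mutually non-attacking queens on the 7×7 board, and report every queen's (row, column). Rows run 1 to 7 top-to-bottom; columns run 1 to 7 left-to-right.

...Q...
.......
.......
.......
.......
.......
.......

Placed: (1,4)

(1,4) (2,2) (3,7) (4,5) (5,3) (6,1) (7,6)

Row 2: attacked by (1,4)→{3,4,5}. Safe: 1, 2, 6, 7. Place at column 2.
Row 3: attacked by (1,4)→{2,4,6}; (2,2)→{1,2,3}. Safe: 5, 7. Place at column 7.
Row 4: attacked by (1,4)→{1,4,7}; (2,2)→{2,4}; (3,7)→{6,7}. Safe: 3, 5. Place at column 5.
Row 5: attacked by (1,4)→{4}; (2,2)→{2,5}; (3,7)→{5,7}; (4,5)→{4,5,6}. Safe: 1, 3. Place at column 3.
Row 6: attacked by (1,4)→{4}; (2,2)→{2,6}; (3,7)→{4,7}; (4,5)→{3,5,7}; (5,3)→{2,3,4}. Safe: 1. Place at column 1.
Row 7: attacked by (1,4)→{4}; (2,2)→{2,7}; (3,7)→{3,7}; (4,5)→{2,5}; (5,3)→{1,3,5}; (6,1)→{1,2}. Safe: 6. Place at column 6.
Columns [4, 2, 7, 5, 3, 1, 6], r−c [-3, 0, -4, -1, 2, 5, 1], r+c [5, 4, 10, 9, 8, 7, 13] are all distinct, so no two queens attack.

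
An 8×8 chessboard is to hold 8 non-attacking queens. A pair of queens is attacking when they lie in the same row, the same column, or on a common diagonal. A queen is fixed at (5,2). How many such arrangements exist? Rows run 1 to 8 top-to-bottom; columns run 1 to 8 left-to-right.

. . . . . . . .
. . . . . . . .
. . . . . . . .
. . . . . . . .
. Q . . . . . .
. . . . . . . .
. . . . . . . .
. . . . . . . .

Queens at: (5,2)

Branch on row 1: col 1 → 1; col 3 → 0; col 4 → 3; col 5 → 3; col 7 → 0; col 8 → 1.
Sum: 1 + 0 + 3 + 3 + 0 + 1 = 8.

8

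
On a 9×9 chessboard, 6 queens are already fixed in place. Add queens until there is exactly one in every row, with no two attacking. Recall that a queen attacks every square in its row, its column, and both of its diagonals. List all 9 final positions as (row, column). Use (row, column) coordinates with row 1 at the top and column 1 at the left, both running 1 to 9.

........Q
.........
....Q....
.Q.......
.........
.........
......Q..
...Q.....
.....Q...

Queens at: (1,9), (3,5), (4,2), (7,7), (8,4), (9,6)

(1,9) (2,3) (3,5) (4,2) (5,8) (6,1) (7,7) (8,4) (9,6)

Row 2: attacked by (1,9)→{8,9}; (3,5)→{4,5,6}; (4,2)→{2,4}; (7,7)→{2,7}; (8,4)→{4}; (9,6)→{6}. Safe: 1, 3. Place at column 3.
Row 5: attacked by (1,9)→{5,9}; (2,3)→{3,6}; (3,5)→{3,5,7}; (4,2)→{1,2,3}; (7,7)→{5,7,9}; (8,4)→{1,4,7}; (9,6)→{2,6}. Safe: 8. Place at column 8.
Row 6: attacked by (1,9)→{4,9}; (2,3)→{3,7}; (3,5)→{2,5,8}; (4,2)→{2,4}; (5,8)→{7,8,9}; (7,7)→{6,7,8}; (8,4)→{2,4,6}; (9,6)→{3,6,9}. Safe: 1. Place at column 1.
Columns [9, 3, 5, 2, 8, 1, 7, 4, 6], r−c [-8, -1, -2, 2, -3, 5, 0, 4, 3], r+c [10, 5, 8, 6, 13, 7, 14, 12, 15] are all distinct, so no two queens attack.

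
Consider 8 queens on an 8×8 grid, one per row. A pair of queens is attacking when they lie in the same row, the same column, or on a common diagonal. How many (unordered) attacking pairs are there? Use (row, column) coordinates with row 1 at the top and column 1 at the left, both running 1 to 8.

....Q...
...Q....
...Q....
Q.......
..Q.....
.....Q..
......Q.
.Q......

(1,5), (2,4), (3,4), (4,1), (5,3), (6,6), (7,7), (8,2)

Same column: (2,4)–(3,4) (column 4).
Same diagonal: (1,5)–(2,4) (|1−2| = |5−4| = 1); (6,6)–(7,7) (|6−7| = |6−7| = 1).
Total attacking pairs: 3.

3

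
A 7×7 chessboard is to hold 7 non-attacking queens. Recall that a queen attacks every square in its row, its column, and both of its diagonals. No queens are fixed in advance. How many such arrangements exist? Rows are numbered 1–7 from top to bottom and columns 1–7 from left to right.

40

Branch on row 1: col 1 → 4; col 2 → 7; col 3 → 6; col 4 → 6; col 5 → 6; col 6 → 7; col 7 → 4.
Sum: 4 + 7 + 6 + 6 + 6 + 7 + 4 = 40.
(This is the classic 7-queens count.)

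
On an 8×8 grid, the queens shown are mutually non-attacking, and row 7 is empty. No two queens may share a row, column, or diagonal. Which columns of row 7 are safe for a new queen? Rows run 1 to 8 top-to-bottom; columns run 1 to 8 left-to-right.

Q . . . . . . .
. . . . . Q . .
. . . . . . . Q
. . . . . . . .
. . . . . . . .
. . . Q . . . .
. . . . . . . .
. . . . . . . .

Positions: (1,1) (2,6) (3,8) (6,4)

columns 2

(1,1) attacks row 7 at column 1 and diagonals 7.
(2,6) attacks row 7 at column 6 and diagonals 1.
(3,8) attacks row 7 at column 8 and diagonals 4.
(6,4) attacks row 7 at column 4 and diagonals 3, 5.
Attacked columns: {1, 3, 4, 5, 6, 7, 8}. Safe: {2}.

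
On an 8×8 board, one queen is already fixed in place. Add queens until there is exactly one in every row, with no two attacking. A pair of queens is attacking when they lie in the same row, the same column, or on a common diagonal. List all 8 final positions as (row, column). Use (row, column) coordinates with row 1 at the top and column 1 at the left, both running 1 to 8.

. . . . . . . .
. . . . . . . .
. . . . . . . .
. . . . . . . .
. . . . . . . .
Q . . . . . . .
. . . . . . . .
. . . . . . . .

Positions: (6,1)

Row 1: attacked by (6,1)→{1,6}. Safe: 2, 3, 4, 5, 7, 8. Place at column 2.
Row 2: attacked by (1,2)→{1,2,3}; (6,1)→{1,5}. Safe: 4, 6, 7, 8. Place at column 4.
Row 3: attacked by (1,2)→{2,4}; (2,4)→{3,4,5}; (6,1)→{1,4}. Safe: 6, 7, 8. Place at column 6.
Row 4: attacked by (1,2)→{2,5}; (2,4)→{2,4,6}; (3,6)→{5,6,7}; (6,1)→{1,3}. Safe: 8. Place at column 8.
Row 5: attacked by (1,2)→{2,6}; (2,4)→{1,4,7}; (3,6)→{4,6,8}; (4,8)→{7,8}; (6,1)→{1,2}. Safe: 3, 5. Place at column 3.
Row 7: attacked by (1,2)→{2,8}; (2,4)→{4}; (3,6)→{2,6}; (4,8)→{5,8}; (5,3)→{1,3,5}; (6,1)→{1,2}. Safe: 7. Place at column 7.
Row 8: attacked by (1,2)→{2}; (2,4)→{4}; (3,6)→{1,6}; (4,8)→{4,8}; (5,3)→{3,6}; (6,1)→{1,3}; (7,7)→{6,7,8}. Safe: 5. Place at column 5.
Columns [2, 4, 6, 8, 3, 1, 7, 5], r−c [-1, -2, -3, -4, 2, 5, 0, 3], r+c [3, 6, 9, 12, 8, 7, 14, 13] are all distinct, so no two queens attack.

(1,2) (2,4) (3,6) (4,8) (5,3) (6,1) (7,7) (8,5)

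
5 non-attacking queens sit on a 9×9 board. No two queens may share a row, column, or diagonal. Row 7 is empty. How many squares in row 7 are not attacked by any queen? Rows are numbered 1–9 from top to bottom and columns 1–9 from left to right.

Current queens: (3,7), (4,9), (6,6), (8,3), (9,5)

2

(3,7) attacks row 7 at column 7 and diagonals 3.
(4,9) attacks row 7 at column 9 and diagonals 6.
(6,6) attacks row 7 at column 6 and diagonals 5, 7.
(8,3) attacks row 7 at column 3 and diagonals 2, 4.
(9,5) attacks row 7 at column 5 and diagonals 3, 7.
Attacked columns: {2, 3, 4, 5, 6, 7, 9}. Safe: {1, 8}.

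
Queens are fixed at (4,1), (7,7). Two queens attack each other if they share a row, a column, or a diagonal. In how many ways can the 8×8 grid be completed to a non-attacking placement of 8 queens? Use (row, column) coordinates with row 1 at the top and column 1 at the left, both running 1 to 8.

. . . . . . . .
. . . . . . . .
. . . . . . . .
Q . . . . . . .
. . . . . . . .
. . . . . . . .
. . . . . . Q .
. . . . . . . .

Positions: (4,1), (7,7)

2

Branch on row 1: col 2 → 1; col 3 → 1; col 5 → 0; col 6 → 0; col 8 → 0.
Sum: 1 + 1 + 0 + 0 + 0 = 2.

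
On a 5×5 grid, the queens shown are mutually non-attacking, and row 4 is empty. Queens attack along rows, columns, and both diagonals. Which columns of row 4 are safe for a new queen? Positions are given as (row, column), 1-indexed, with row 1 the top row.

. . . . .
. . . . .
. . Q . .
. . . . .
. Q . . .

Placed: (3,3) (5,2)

columns 5

(3,3) attacks row 4 at column 3 and diagonals 2, 4.
(5,2) attacks row 4 at column 2 and diagonals 1, 3.
Attacked columns: {1, 2, 3, 4}. Safe: {5}.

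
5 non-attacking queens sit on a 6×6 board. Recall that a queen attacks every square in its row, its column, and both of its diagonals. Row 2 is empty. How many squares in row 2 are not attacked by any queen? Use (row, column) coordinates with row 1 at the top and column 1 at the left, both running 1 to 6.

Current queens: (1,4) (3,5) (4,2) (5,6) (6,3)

1

(1,4) attacks row 2 at column 4 and diagonals 3, 5.
(3,5) attacks row 2 at column 5 and diagonals 4, 6.
(4,2) attacks row 2 at column 2 and diagonals 4.
(5,6) attacks row 2 at column 6 and diagonals 3.
(6,3) attacks row 2 at column 3.
Attacked columns: {2, 3, 4, 5, 6}. Safe: {1}.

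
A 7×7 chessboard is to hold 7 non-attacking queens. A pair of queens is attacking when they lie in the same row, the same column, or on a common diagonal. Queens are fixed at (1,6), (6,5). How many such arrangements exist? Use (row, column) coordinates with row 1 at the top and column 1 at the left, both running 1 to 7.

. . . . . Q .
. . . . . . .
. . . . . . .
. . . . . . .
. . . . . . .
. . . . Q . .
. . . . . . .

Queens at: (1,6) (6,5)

3

Branch on row 2: col 2 → 0; col 3 → 2; col 4 → 1.
Sum: 0 + 2 + 1 = 3.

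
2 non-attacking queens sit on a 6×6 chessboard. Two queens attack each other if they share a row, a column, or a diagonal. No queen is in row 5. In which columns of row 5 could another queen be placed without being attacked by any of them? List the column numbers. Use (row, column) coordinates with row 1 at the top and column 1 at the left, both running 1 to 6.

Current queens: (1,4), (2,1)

(1,4) attacks row 5 at column 4.
(2,1) attacks row 5 at column 1 and diagonals 4.
Attacked columns: {1, 4}. Safe: {2, 3, 5, 6}.

columns 2, 3, 5, 6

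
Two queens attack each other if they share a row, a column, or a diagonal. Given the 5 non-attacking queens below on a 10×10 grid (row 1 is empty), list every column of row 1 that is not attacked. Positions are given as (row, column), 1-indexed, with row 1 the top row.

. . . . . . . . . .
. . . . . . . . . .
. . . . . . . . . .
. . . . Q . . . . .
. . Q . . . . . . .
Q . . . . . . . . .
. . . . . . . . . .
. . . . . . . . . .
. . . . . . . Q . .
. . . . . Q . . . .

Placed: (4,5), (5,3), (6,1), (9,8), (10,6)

(4,5) attacks row 1 at column 5 and diagonals 2, 8.
(5,3) attacks row 1 at column 3 and diagonals 7.
(6,1) attacks row 1 at column 1 and diagonals 6.
(9,8) attacks row 1 at column 8.
(10,6) attacks row 1 at column 6.
Attacked columns: {1, 2, 3, 5, 6, 7, 8}. Safe: {4, 9, 10}.

columns 4, 9, 10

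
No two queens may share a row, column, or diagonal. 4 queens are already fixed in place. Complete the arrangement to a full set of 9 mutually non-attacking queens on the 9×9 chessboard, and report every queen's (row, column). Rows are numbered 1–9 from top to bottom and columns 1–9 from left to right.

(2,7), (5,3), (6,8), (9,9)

(1,5) (2,7) (3,4) (4,1) (5,3) (6,8) (7,6) (8,2) (9,9)

Row 1: attacked by (2,7)→{6,7,8}; (5,3)→{3,7}; (6,8)→{3,8}; (9,9)→{1,9}. Safe: 2, 4, 5. Place at column 5.
Row 3: attacked by (1,5)→{3,5,7}; (2,7)→{6,7,8}; (5,3)→{1,3,5}; (6,8)→{5,8}; (9,9)→{3,9}. Safe: 2, 4. Place at column 4.
Row 4: attacked by (1,5)→{2,5,8}; (2,7)→{5,7,9}; (3,4)→{3,4,5}; (5,3)→{2,3,4}; (6,8)→{6,8}; (9,9)→{4,9}. Safe: 1. Place at column 1.
Row 7: attacked by (1,5)→{5}; (2,7)→{2,7}; (3,4)→{4,8}; (4,1)→{1,4}; (5,3)→{1,3,5}; (6,8)→{7,8,9}; (9,9)→{7,9}. Safe: 6. Place at column 6.
Row 8: attacked by (1,5)→{5}; (2,7)→{1,7}; (3,4)→{4,9}; (4,1)→{1,5}; (5,3)→{3,6}; (6,8)→{6,8}; (7,6)→{5,6,7}; (9,9)→{8,9}. Safe: 2. Place at column 2.
Columns [5, 7, 4, 1, 3, 8, 6, 2, 9], r−c [-4, -5, -1, 3, 2, -2, 1, 6, 0], r+c [6, 9, 7, 5, 8, 14, 13, 10, 18] are all distinct, so no two queens attack.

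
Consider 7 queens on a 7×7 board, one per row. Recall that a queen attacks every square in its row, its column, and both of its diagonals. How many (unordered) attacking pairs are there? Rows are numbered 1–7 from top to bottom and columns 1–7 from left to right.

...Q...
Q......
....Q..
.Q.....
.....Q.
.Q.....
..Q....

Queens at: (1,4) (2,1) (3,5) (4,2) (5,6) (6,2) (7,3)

Same column: (4,2)–(6,2) (column 2).
Same diagonal: (3,5)–(6,2) (|3−6| = |5−2| = 3); (6,2)–(7,3) (|6−7| = |2−3| = 1).
Total attacking pairs: 3.

3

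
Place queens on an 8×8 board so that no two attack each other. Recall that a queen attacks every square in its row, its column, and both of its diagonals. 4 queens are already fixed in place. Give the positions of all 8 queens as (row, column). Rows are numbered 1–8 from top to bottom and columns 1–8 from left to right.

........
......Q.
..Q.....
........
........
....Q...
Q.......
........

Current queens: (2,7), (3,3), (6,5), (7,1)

Row 1: attacked by (2,7)→{6,7,8}; (3,3)→{1,3,5}; (6,5)→{5}; (7,1)→{1,7}. Safe: 2, 4. Place at column 2.
Row 4: attacked by (1,2)→{2,5}; (2,7)→{5,7}; (3,3)→{2,3,4}; (6,5)→{3,5,7}; (7,1)→{1,4}. Safe: 6, 8. Place at column 6.
Row 5: attacked by (1,2)→{2,6}; (2,7)→{4,7}; (3,3)→{1,3,5}; (4,6)→{5,6,7}; (6,5)→{4,5,6}; (7,1)→{1,3}. Safe: 8. Place at column 8.
Row 8: attacked by (1,2)→{2}; (2,7)→{1,7}; (3,3)→{3,8}; (4,6)→{2,6}; (5,8)→{5,8}; (6,5)→{3,5,7}; (7,1)→{1,2}. Safe: 4. Place at column 4.
Columns [2, 7, 3, 6, 8, 5, 1, 4], r−c [-1, -5, 0, -2, -3, 1, 6, 4], r+c [3, 9, 6, 10, 13, 11, 8, 12] are all distinct, so no two queens attack.

(1,2) (2,7) (3,3) (4,6) (5,8) (6,5) (7,1) (8,4)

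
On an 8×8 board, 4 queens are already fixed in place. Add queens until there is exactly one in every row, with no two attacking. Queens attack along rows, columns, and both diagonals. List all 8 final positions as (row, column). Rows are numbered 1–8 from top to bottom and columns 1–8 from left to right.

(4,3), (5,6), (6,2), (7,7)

Row 1: attacked by (4,3)→{3,6}; (5,6)→{2,6}; (6,2)→{2,7}; (7,7)→{1,7}. Safe: 4, 5, 8. Place at column 8.
Row 2: attacked by (1,8)→{7,8}; (4,3)→{1,3,5}; (5,6)→{3,6}; (6,2)→{2,6}; (7,7)→{2,7}. Safe: 4. Place at column 4.
Row 3: attacked by (1,8)→{6,8}; (2,4)→{3,4,5}; (4,3)→{2,3,4}; (5,6)→{4,6,8}; (6,2)→{2,5}; (7,7)→{3,7}. Safe: 1. Place at column 1.
Row 8: attacked by (1,8)→{1,8}; (2,4)→{4}; (3,1)→{1,6}; (4,3)→{3,7}; (5,6)→{3,6}; (6,2)→{2,4}; (7,7)→{6,7,8}. Safe: 5. Place at column 5.
Columns [8, 4, 1, 3, 6, 2, 7, 5], r−c [-7, -2, 2, 1, -1, 4, 0, 3], r+c [9, 6, 4, 7, 11, 8, 14, 13] are all distinct, so no two queens attack.

(1,8) (2,4) (3,1) (4,3) (5,6) (6,2) (7,7) (8,5)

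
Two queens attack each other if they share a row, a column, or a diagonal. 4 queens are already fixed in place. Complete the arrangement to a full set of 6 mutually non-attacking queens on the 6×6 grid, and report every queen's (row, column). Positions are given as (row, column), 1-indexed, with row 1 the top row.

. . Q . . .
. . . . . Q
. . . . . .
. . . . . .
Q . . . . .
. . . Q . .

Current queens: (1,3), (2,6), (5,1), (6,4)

(1,3) (2,6) (3,2) (4,5) (5,1) (6,4)

Row 3: attacked by (1,3)→{1,3,5}; (2,6)→{5,6}; (5,1)→{1,3}; (6,4)→{1,4}. Safe: 2. Place at column 2.
Row 4: attacked by (1,3)→{3,6}; (2,6)→{4,6}; (3,2)→{1,2,3}; (5,1)→{1,2}; (6,4)→{2,4,6}. Safe: 5. Place at column 5.
Columns [3, 6, 2, 5, 1, 4], r−c [-2, -4, 1, -1, 4, 2], r+c [4, 8, 5, 9, 6, 10] are all distinct, so no two queens attack.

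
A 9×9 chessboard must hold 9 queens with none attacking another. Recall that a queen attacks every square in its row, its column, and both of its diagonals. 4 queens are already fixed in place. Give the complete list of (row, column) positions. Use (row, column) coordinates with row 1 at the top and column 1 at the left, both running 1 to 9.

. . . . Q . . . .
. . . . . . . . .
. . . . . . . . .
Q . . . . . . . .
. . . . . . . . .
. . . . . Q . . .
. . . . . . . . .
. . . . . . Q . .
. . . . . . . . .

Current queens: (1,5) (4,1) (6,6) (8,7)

(1,5) (2,8) (3,4) (4,1) (5,3) (6,6) (7,9) (8,7) (9,2)

Row 2: attacked by (1,5)→{4,5,6}; (4,1)→{1,3}; (6,6)→{2,6}; (8,7)→{1,7}. Safe: 8, 9. Place at column 8.
Row 3: attacked by (1,5)→{3,5,7}; (2,8)→{7,8,9}; (4,1)→{1,2}; (6,6)→{3,6,9}; (8,7)→{2,7}. Safe: 4. Place at column 4.
Row 5: attacked by (1,5)→{1,5,9}; (2,8)→{5,8}; (3,4)→{2,4,6}; (4,1)→{1,2}; (6,6)→{5,6,7}; (8,7)→{4,7}. Safe: 3. Place at column 3.
Row 7: attacked by (1,5)→{5}; (2,8)→{3,8}; (3,4)→{4,8}; (4,1)→{1,4}; (5,3)→{1,3,5}; (6,6)→{5,6,7}; (8,7)→{6,7,8}. Safe: 2, 9. Place at column 9.
Row 9: attacked by (1,5)→{5}; (2,8)→{1,8}; (3,4)→{4}; (4,1)→{1,6}; (5,3)→{3,7}; (6,6)→{3,6,9}; (7,9)→{7,9}; (8,7)→{6,7,8}. Safe: 2. Place at column 2.
Columns [5, 8, 4, 1, 3, 6, 9, 7, 2], r−c [-4, -6, -1, 3, 2, 0, -2, 1, 7], r+c [6, 10, 7, 5, 8, 12, 16, 15, 11] are all distinct, so no two queens attack.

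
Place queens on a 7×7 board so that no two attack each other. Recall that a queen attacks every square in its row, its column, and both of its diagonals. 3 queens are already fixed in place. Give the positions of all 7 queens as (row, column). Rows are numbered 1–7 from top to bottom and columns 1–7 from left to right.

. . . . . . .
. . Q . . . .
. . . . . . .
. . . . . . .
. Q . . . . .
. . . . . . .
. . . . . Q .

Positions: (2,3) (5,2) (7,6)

(1,1) (2,3) (3,5) (4,7) (5,2) (6,4) (7,6)

Row 1: attacked by (2,3)→{2,3,4}; (5,2)→{2,6}; (7,6)→{6}. Safe: 1, 5, 7. Place at column 1.
Row 3: attacked by (1,1)→{1,3}; (2,3)→{2,3,4}; (5,2)→{2,4}; (7,6)→{2,6}. Safe: 5, 7. Place at column 5.
Row 4: attacked by (1,1)→{1,4}; (2,3)→{1,3,5}; (3,5)→{4,5,6}; (5,2)→{1,2,3}; (7,6)→{3,6}. Safe: 7. Place at column 7.
Row 6: attacked by (1,1)→{1,6}; (2,3)→{3,7}; (3,5)→{2,5}; (4,7)→{5,7}; (5,2)→{1,2,3}; (7,6)→{5,6,7}. Safe: 4. Place at column 4.
Columns [1, 3, 5, 7, 2, 4, 6], r−c [0, -1, -2, -3, 3, 2, 1], r+c [2, 5, 8, 11, 7, 10, 13] are all distinct, so no two queens attack.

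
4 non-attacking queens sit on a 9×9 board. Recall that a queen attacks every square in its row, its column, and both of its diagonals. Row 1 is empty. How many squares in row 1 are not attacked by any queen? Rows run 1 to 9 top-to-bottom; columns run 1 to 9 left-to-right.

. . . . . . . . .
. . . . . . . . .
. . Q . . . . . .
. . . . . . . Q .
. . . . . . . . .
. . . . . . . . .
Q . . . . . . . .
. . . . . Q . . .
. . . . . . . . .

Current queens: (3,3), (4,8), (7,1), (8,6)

3

(3,3) attacks row 1 at column 3 and diagonals 1, 5.
(4,8) attacks row 1 at column 8 and diagonals 5.
(7,1) attacks row 1 at column 1 and diagonals 7.
(8,6) attacks row 1 at column 6.
Attacked columns: {1, 3, 5, 6, 7, 8}. Safe: {2, 4, 9}.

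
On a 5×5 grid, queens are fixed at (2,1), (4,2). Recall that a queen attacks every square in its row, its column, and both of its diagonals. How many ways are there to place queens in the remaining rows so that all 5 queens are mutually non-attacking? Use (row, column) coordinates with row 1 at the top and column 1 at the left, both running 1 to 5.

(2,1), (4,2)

1

Branch on row 1: col 3 → 1; col 4 → 0.
Sum: 1 + 0 = 1.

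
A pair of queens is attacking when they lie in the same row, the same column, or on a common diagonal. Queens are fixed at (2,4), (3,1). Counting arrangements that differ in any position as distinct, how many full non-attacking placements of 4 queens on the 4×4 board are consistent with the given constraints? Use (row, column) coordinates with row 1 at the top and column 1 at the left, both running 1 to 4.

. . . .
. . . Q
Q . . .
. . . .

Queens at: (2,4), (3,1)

Branch on row 1: col 2 → 1.
Sum: 1 = 1.

1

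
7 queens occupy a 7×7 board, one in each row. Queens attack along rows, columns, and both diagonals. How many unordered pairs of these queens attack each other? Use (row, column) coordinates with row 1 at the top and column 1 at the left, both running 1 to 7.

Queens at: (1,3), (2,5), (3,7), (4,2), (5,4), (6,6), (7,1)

0

All columns are distinct and no two queens satisfy |Δrow| = |Δcol|, so no pair attacks.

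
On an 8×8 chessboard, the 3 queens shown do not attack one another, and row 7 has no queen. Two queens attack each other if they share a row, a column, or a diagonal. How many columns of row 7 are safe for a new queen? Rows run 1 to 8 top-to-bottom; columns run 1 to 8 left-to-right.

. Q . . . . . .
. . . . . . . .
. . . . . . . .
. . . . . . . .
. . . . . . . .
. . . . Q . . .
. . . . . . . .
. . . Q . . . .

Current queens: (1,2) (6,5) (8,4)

2

(1,2) attacks row 7 at column 2 and diagonals 8.
(6,5) attacks row 7 at column 5 and diagonals 4, 6.
(8,4) attacks row 7 at column 4 and diagonals 3, 5.
Attacked columns: {2, 3, 4, 5, 6, 8}. Safe: {1, 7}.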